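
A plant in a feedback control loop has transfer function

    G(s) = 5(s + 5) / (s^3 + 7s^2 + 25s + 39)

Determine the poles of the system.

The poles are the roots of the denominator s^3 + 7s^2 + 25s + 39 = 0.
Trying s = -3: the polynomial evaluates to 0, so (s + 3) is a factor.
Dividing out leaves s^2 + 4s + 13 = 0.
The quadratic formula then gives s = -2 ± 3j.

s = -2 + 3j, -2 - 3j, -3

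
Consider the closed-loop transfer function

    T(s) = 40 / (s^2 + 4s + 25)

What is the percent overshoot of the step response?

%OS ≈ 25.4%

Comparing s^2 + 4s + 25 to s^2 + 2ζωₙs + ωₙ²: ωₙ = 5 rad/s and ζ = 4/(2·5) = 0.4.
%OS = 100·exp(−πζ/√(1−ζ²)) = 100·exp(−π·0.4/√(1−0.4²)) ≈ 25.4%.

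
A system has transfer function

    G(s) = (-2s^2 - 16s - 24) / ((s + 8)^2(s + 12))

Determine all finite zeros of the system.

s = -2, -6

Set the numerator to zero: -2s^2 - 16s - 24 = 0, i.e. -2·(s^2 + 8s + 12) = 0.
Factoring: (s + 2)(s + 6) = 0.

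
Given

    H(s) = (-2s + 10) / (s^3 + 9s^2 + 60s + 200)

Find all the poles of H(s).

s = -2 + 6j, -2 - 6j, -5

The poles are the roots of the denominator s^3 + 9s^2 + 60s + 200 = 0.
Trying s = -5: the polynomial evaluates to 0, so (s + 5) is a factor.
Dividing out leaves s^2 + 4s + 40 = 0.
The quadratic formula then gives s = -2 ± 6j.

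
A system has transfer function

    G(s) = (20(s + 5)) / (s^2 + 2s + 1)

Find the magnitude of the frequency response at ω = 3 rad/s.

Substitute s = j3: numerator = 100 + j60, denominator = -8 + j6.
|G(j3)| = |100 + j60| / |-8 + j6| = 116.62 / 10 ≈ 11.66.

|G(j3)| ≈ 11.66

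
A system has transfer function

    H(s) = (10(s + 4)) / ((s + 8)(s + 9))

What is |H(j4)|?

|H(j4)| ≈ 0.6422

Substitute s = j4: numerator = 40 + j40, denominator = 56 + j68.
|H(j4)| = |40 + j40| / |56 + j68| = 56.569 / 88.091 ≈ 0.6422.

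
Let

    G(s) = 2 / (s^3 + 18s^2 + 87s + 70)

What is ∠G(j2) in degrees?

∠G(j2) ≈ -90.69°

At s = j2: numerator = 2, denominator = -2 + j166.
∠G = ∠num − ∠den = 0° − (90.690°) = -90.69°.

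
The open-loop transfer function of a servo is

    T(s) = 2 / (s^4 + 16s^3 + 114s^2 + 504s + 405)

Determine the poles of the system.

s = -3 + 6j, -3 - 6j, -1, -9

The poles are the roots of the denominator s^4 + 16s^3 + 114s^2 + 504s + 405 = 0.
Trying s = -1: the polynomial evaluates to 0, so (s + 1) is a factor.
Dividing out leaves s^3 + 15s^2 + 99s + 405 = 0.
This factors further as (s^2 + 6s + 45)(s + 9) = 0.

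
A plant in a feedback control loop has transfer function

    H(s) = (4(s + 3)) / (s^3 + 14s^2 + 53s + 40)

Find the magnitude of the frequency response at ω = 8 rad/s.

|H(j8)| ≈ 0.03972

Substitute s = j8: numerator = 12 + j32, denominator = -856 - j88.
|H(j8)| = |12 + j32| / |-856 - j88| = 34.176 / 860.51 ≈ 0.03972.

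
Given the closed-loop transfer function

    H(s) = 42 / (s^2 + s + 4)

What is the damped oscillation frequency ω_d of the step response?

ω_d ≈ 1.936 rad/s

Comparing s^2 + s + 4 to s^2 + 2ζωₙs + ωₙ²: ωₙ = 2 rad/s and ζ = 1/(2·2) = 0.25.
ζωₙ = 1/2 = 0.5, so ω_d = ωₙ√(1−ζ²) = √(ωₙ² − (ζωₙ)²) = √(4 − 0.5²) = √3.75 ≈ 1.936 rad/s.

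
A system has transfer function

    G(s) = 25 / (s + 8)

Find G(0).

Set s = 0: G(0) = (25) / (8) = 25/8.

G(0) = 25/8 ≈ 3.125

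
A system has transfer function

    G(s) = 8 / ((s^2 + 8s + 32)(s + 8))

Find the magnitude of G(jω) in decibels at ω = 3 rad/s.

|G(j3)|_dB ≈ -31.0 dB

Substitute s = j3: numerator = 8, denominator = 112 + j261.
|G(j3)| = |8| / |112 + j261| = 8 / 284.02 ≈ 0.02817.
In decibels: 20·log₁₀(0.02817) ≈ -31.0 dB.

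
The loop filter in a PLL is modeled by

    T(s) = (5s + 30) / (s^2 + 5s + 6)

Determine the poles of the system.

s = -3, -2

The poles are the roots of the denominator s^2 + 5s + 6 = 0.
Factoring: (s + 3)(s + 2) = 0, so s = -3 and s = -2.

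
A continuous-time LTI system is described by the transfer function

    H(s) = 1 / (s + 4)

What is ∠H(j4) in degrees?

∠H(j4) ≈ -45°

At s = j4: numerator = 1, denominator = 4 + j4.
∠H = ∠num − ∠den = 0° − (45°) = -45°.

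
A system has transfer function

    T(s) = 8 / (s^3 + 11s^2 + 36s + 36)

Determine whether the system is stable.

The denominator s^3 + 11s^2 + 36s + 36 factors as (s + 6)(s + 2)(s + 3), giving poles at s = -6, -2, -3.
Since all poles lie strictly in the left half-plane, the system is stable.

stable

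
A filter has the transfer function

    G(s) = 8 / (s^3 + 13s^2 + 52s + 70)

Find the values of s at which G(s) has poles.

s = -3 ± j, -7

The poles are the roots of the denominator s^3 + 13s^2 + 52s + 70 = 0.
Trying s = -7: the polynomial evaluates to 0, so (s + 7) is a factor.
Dividing out leaves s^2 + 6s + 10 = 0.
The quadratic formula then gives s = -3 ± 1j.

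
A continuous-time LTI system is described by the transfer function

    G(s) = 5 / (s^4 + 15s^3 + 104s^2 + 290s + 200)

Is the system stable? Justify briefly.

The denominator s^4 + 15s^3 + 104s^2 + 290s + 200 factors as (s + 4)(s^2 + 10s + 50)(s + 1), giving poles at s = -4, -5 + 5j, -5 - 5j, -1.
Since all poles lie strictly in the left half-plane, the system is stable.

stable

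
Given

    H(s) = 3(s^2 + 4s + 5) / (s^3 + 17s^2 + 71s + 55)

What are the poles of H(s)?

The poles are the roots of the denominator s^3 + 17s^2 + 71s + 55 = 0.
Trying s = -1: the polynomial evaluates to 0, so (s + 1) is a factor.
Dividing out leaves s^2 + 16s + 55 = 0.
Factoring the quadratic: (s + 11)(s + 5) = 0.

s = -1, -11, -5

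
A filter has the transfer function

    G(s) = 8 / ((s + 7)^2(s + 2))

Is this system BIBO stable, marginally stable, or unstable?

The poles can be read from the denominator factors: s = -7, -7, -2.
Since all poles lie strictly in the left half-plane, the system is stable.

stable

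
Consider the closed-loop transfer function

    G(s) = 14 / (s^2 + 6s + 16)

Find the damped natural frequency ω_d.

ω_d ≈ 2.646 rad/s

Comparing s^2 + 6s + 16 to s^2 + 2ζωₙs + ωₙ²: ωₙ = 4 rad/s and ζ = 6/(2·4) = 0.75.
ζωₙ = 6/2 = 3, so ω_d = ωₙ√(1−ζ²) = √(ωₙ² − (ζωₙ)²) = √(16 − 3²) = √7 ≈ 2.646 rad/s.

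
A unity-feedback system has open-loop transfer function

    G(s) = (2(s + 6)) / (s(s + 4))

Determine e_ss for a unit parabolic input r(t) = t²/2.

e_ss = ∞

G(s) has one pole at the origin.
This is a Type 1 system; Ka = lim_{s→0} s^2·G(s) = 0, so the steady-state error for a parabola input is infinite.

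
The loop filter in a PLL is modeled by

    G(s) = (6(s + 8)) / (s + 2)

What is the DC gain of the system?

G(0) = 24

At s = 0 each factor (s + a) contributes a and each (s^2 + bs + c) contributes c.
G(0) = 6·(8) / ((2)) = 48/2 = 24.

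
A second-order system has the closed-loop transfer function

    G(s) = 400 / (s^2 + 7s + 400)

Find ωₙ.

Compare the denominator to the standard form s^2 + 2ζωₙs + ωₙ².
ωₙ² = 400, so ωₙ = 20 rad/s.

ωₙ = 20 rad/s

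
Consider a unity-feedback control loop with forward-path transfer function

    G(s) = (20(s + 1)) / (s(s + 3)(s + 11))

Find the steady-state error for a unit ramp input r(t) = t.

G(s) has one pole at the origin.
This is a Type 1 system. Kv = lim_{s→0} s·G(s) = 20/33.
e_ss = 1/Kv = 1/(20/33) = 33/20 ≈ 1.650.

e_ss = 1.650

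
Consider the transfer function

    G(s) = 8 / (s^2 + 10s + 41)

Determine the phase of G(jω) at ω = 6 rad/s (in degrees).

∠G(j6) ≈ -85.24°

At s = j6: numerator = 8, denominator = 5 + j60.
∠G = ∠num − ∠den = 0° − (85.236°) = -85.24°.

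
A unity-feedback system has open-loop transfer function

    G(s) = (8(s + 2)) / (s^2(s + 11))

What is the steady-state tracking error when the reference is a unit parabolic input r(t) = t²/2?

e_ss = 0.6875

G(s) has 2 poles at the origin.
This is a Type 2 system. Ka = lim_{s→0} s^2·G(s) = 16/11.
e_ss = 1/Ka = 1/(16/11) = 11/16 ≈ 0.6875.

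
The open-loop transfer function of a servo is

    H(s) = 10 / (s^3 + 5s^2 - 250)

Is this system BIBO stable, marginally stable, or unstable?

The denominator s^3 + 5s^2 - 250 factors as (s^2 + 10s + 50)(s - 5), giving poles at s = -5 ± 5j, 5.
Since the pole(s) at s = 5 lie in the right half-plane, the system is unstable.

unstable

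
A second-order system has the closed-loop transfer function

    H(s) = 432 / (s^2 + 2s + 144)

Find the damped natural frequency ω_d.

Comparing s^2 + 2s + 144 to s^2 + 2ζωₙs + ωₙ²: ωₙ = 12 rad/s and ζ = 2/(2·12) ≈ 0.08333.
ζωₙ = 2/2 = 1, so ω_d = ωₙ√(1−ζ²) = √(ωₙ² − (ζωₙ)²) = √(144 − 1²) = √143 ≈ 11.96 rad/s.

ω_d ≈ 11.96 rad/s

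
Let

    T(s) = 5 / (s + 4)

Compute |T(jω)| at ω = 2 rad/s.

|T(j2)| ≈ 1.118

Substitute s = j2: numerator = 5, denominator = 4 + j2.
|T(j2)| = |5| / |4 + j2| = 5 / 4.4721 ≈ 1.118.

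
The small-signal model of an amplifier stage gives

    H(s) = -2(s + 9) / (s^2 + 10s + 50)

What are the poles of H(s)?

The poles are the roots of the denominator s^2 + 10s + 50 = 0.
Using the quadratic formula: s = (-10 ± √(-100))/2 = -5 ± 5j.

s = -5 ± 5j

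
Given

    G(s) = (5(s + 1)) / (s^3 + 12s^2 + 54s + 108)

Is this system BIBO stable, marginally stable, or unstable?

stable

The denominator s^3 + 12s^2 + 54s + 108 factors as (s^2 + 6s + 18)(s + 6), giving poles at s = -3 ± 3j, -6.
Since all poles lie strictly in the left half-plane, the system is stable.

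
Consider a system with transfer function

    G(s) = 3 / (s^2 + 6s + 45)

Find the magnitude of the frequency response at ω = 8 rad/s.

Substitute s = j8: numerator = 3, denominator = -19 + j48.
|G(j8)| = |3| / |-19 + j48| = 3 / 51.624 ≈ 0.05811.

|G(j8)| ≈ 0.05811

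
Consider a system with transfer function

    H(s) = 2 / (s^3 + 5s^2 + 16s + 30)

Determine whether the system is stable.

The denominator s^3 + 5s^2 + 16s + 30 factors as (s + 3)(s^2 + 2s + 10), giving poles at s = -3, -1 ± 3j.
Since all poles lie strictly in the left half-plane, the system is stable.

stable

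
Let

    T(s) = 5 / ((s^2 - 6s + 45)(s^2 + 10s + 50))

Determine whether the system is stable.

unstable

The poles can be read from the denominator factors: s = 3 + 6j, 3 - 6j, -5 + 5j, -5 - 5j.
Since the pole(s) at s = 3 ± 6j lie in the right half-plane, the system is unstable.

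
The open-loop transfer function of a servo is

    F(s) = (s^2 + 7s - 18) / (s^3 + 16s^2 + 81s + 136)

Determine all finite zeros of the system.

s = 2, -9

Set the numerator to zero: s^2 + 7s - 18 = 0.
Factoring: (s - 2)(s + 9) = 0.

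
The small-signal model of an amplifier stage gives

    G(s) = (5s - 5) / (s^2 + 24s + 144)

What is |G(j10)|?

|G(j10)| ≈ 0.2059

Substitute s = j10: numerator = -5 + j50, denominator = 44 + j240.
|G(j10)| = |-5 + j50| / |44 + j240| = 50.249 / 244 ≈ 0.2059.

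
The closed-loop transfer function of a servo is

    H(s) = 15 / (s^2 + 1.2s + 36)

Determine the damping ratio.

ζ = 0.1

Compare the denominator to the standard form s^2 + 2ζωₙs + ωₙ².
ωₙ² = 36, so ωₙ = 6 rad/s.
2ζωₙ = 1.2, so ζ = 1.2/(2·6) = 0.1.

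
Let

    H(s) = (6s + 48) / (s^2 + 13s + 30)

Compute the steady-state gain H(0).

H(0) = 8/5 ≈ 1.600

Set s = 0: H(0) = (48) / (30) = 8/5.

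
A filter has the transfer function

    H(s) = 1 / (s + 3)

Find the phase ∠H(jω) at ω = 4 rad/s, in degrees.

∠H(j4) ≈ -53.13°

At s = j4: numerator = 1, denominator = 3 + j4.
∠H = ∠num − ∠den = 0° − (53.130°) = -53.13°.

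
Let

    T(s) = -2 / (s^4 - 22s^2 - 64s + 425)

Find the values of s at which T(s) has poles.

The poles are the roots of the denominator s^4 - 22s^2 - 64s + 425 = 0.
No real roots exist; factor into two real quadratics: (s^2 - 8s + 17)(s^2 + 8s + 25) = 0.
Each quadratic gives a conjugate pair via the quadratic formula.

s = 4 + j, 4 - j, -4 + 3j, -4 - 3j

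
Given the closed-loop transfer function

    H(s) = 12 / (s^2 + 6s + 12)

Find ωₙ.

Compare the denominator to the standard form s^2 + 2ζωₙs + ωₙ².
ωₙ² = 12, so ωₙ = √12 ≈ 3.464 rad/s.

ωₙ ≈ 3.464 rad/s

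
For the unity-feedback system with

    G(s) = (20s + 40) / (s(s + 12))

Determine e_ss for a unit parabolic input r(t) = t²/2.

e_ss = ∞

G(s) has one pole at the origin.
This is a Type 1 system; Ka = lim_{s→0} s^2·G(s) = 0, so the steady-state error for a parabola input is infinite.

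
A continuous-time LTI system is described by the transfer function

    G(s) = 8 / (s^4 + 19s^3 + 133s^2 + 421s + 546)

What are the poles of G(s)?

s = -7, -6, -3 + 2j, -3 - 2j

The poles are the roots of the denominator s^4 + 19s^3 + 133s^2 + 421s + 546 = 0.
Trying s = -7: the polynomial evaluates to 0, so (s + 7) is a factor.
Dividing out leaves s^3 + 12s^2 + 49s + 78 = 0.
This factors further as (s + 6)(s^2 + 6s + 13) = 0.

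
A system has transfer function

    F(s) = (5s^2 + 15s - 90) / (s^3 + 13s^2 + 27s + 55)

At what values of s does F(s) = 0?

Set the numerator to zero: 5s^2 + 15s - 90 = 0, i.e. 5·(s^2 + 3s - 18) = 0.
Factoring: (s - 3)(s + 6) = 0.

s = 3, -6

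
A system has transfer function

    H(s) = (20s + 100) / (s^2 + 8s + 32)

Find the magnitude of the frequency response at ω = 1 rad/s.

Substitute s = j1: numerator = 100 + j20, denominator = 31 + j8.
|H(j1)| = |100 + j20| / |31 + j8| = 101.98 / 32.016 ≈ 3.185.

|H(j1)| ≈ 3.185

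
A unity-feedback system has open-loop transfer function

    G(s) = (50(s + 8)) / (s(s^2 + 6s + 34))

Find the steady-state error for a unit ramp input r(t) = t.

e_ss = 0.08500

G(s) has one pole at the origin.
This is a Type 1 system. Kv = lim_{s→0} s·G(s) = 400/34 = 200/17.
e_ss = 1/Kv = 1/(200/17) = 17/200 ≈ 0.08500.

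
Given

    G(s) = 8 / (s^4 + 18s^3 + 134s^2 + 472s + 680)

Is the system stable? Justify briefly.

The denominator s^4 + 18s^3 + 134s^2 + 472s + 680 factors as (s^2 + 8s + 20)(s^2 + 10s + 34), giving poles at s = -4 ± 2j, -5 ± 3j.
Since all poles lie strictly in the left half-plane, the system is stable.

stable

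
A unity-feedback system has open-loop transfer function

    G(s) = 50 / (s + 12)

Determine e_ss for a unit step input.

G(s) has no poles at the origin.
This is a Type 0 system. Kp = lim_{s→0} G(s) = 50/12 = 25/6.
e_ss = 1/(1 + Kp) = 1/(1 + 25/6) = 6/31 ≈ 0.1935.

e_ss = 0.1935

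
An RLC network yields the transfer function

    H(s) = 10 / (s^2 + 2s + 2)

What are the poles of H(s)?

The poles are the roots of the denominator s^2 + 2s + 2 = 0.
Using the quadratic formula: s = (-2 ± √(-4))/2 = -1 ± 1j.

s = -1 ± j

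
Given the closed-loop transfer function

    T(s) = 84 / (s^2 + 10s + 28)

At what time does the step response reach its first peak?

t_p ≈ 1.814 s

Comparing s^2 + 10s + 28 to s^2 + 2ζωₙs + ωₙ²: ωₙ = √28 ≈ 5.292 rad/s and ζ = 10/(2·√28) ≈ 0.9449.
ζωₙ = 10/2 = 5, so ω_d = ωₙ√(1−ζ²) = √(ωₙ² − (ζωₙ)²) = √(28 − 5²) = √3 ≈ 1.732 rad/s.
t_p = π/ω_d = π/1.732 ≈ 1.814 s.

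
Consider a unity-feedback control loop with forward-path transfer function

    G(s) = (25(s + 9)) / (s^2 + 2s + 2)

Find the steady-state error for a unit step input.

G(s) has no poles at the origin.
This is a Type 0 system. Kp = lim_{s→0} G(s) = 225/2.
e_ss = 1/(1 + Kp) = 1/(1 + 225/2) = 2/227 ≈ 0.008811.

e_ss = 0.008811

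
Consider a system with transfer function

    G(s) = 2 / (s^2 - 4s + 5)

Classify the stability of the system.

unstable

The denominator s^2 - 4s + 5 factors as (s^2 - 4s + 5), giving poles at s = 2 + j, 2 - j.
Since the pole(s) at s = 2 ± j lie in the right half-plane, the system is unstable.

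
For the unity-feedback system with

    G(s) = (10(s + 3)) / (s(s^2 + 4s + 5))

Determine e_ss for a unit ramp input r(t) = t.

G(s) has one pole at the origin.
This is a Type 1 system. Kv = lim_{s→0} s·G(s) = 30/5 = 6.
e_ss = 1/Kv = 1/(6) = 1/6 ≈ 0.1667.

e_ss = 0.1667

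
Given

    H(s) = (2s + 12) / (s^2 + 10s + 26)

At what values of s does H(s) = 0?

s = -6

Set the numerator to zero: 2s + 12 = 0, i.e. 2·(s + 6) = 0.
So s = -6.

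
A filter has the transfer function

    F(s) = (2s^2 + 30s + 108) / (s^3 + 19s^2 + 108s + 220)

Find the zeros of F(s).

s = -9, -6

Set the numerator to zero: 2s^2 + 30s + 108 = 0, i.e. 2·(s^2 + 15s + 54) = 0.
Factoring: (s + 9)(s + 6) = 0.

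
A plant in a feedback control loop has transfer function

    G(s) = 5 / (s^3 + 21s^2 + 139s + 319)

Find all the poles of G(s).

The poles are the roots of the denominator s^3 + 21s^2 + 139s + 319 = 0.
Trying s = -11: the polynomial evaluates to 0, so (s + 11) is a factor.
Dividing out leaves s^2 + 10s + 29 = 0.
The quadratic formula then gives s = -5 ± 2j.

s = -5 + 2j, -5 - 2j, -11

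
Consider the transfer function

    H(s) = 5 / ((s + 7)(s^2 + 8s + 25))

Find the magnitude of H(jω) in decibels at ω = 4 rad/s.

Substitute s = j4: numerator = 5, denominator = -65 + j260.
|H(j4)| = |5| / |-65 + j260| = 5 / 268.00 ≈ 0.01866.
In decibels: 20·log₁₀(0.01866) ≈ -34.6 dB.

|H(j4)|_dB ≈ -34.6 dB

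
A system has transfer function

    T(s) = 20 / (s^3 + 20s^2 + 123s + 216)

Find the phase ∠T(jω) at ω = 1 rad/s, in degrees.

At s = j1: numerator = 20, denominator = 196 + j122.
∠T = ∠num − ∠den = 0° − (31.900°) = -31.90°.

∠T(j1) ≈ -31.90°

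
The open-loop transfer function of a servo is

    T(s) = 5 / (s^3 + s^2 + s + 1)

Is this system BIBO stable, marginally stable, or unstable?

The denominator s^3 + s^2 + s + 1 factors as (s^2 + 1)(s + 1), giving poles at s = ±j, -1.
Since the simple pole(s) at s = j, -j lie on the jω-axis with none in the right half-plane, the system is marginally stable.

marginally stable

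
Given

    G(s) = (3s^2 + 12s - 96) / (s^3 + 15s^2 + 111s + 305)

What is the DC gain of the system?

G(0) = -96/305 ≈ -0.3148

Set s = 0: G(0) = (-96) / (305) = -96/305.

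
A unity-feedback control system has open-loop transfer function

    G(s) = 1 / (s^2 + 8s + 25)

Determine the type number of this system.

The denominator has no factor of s at the origin — no free integrator — so this is a Type 0 system.

Type 0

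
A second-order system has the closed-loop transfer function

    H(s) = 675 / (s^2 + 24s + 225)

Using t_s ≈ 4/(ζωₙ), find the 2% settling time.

t_s ≈ 0.3333 s

Comparing s^2 + 24s + 225 to s^2 + 2ζωₙs + ωₙ²: ωₙ = 15 rad/s and ζ = 24/(2·15) = 0.8.
ζωₙ = 24/2 = 12, so t_s ≈ 4/(ζωₙ) = 4/12 ≈ 0.3333 s.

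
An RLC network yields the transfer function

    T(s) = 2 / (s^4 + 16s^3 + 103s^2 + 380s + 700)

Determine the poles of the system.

The poles are the roots of the denominator s^4 + 16s^3 + 103s^2 + 380s + 700 = 0.
Trying s = -7: the polynomial evaluates to 0, so (s + 7) is a factor.
Dividing out leaves s^3 + 9s^2 + 40s + 100 = 0.
This factors further as (s^2 + 4s + 20)(s + 5) = 0.

s = -2 ± 4j, -7, -5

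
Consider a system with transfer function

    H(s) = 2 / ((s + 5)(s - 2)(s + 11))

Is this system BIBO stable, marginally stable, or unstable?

The poles can be read from the denominator factors: s = -5, 2, -11.
Since the pole(s) at s = 2 lie in the right half-plane, the system is unstable.

unstable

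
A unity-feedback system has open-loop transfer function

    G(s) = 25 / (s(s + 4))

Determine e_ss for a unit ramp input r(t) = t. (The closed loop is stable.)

G(s) has one pole at the origin.
This is a Type 1 system. Kv = lim_{s→0} s·G(s) = 25/4.
e_ss = 1/Kv = 1/(25/4) = 4/25 ≈ 0.1600.

e_ss = 0.1600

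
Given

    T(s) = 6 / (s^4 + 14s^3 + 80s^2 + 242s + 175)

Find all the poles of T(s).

The poles are the roots of the denominator s^4 + 14s^3 + 80s^2 + 242s + 175 = 0.
Trying s = -1: the polynomial evaluates to 0, so (s + 1) is a factor.
Dividing out leaves s^3 + 13s^2 + 67s + 175 = 0.
This factors further as (s^2 + 6s + 25)(s + 7) = 0.

s = -3 + 4j, -3 - 4j, -1, -7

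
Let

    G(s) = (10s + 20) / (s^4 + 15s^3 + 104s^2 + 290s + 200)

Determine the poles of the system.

The poles are the roots of the denominator s^4 + 15s^3 + 104s^2 + 290s + 200 = 0.
Trying s = -4: the polynomial evaluates to 0, so (s + 4) is a factor.
Dividing out leaves s^3 + 11s^2 + 60s + 50 = 0.
This factors further as (s^2 + 10s + 50)(s + 1) = 0.

s = -5 ± 5j, -4, -1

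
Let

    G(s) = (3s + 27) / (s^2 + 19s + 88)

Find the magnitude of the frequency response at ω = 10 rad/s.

Substitute s = j10: numerator = 27 + j30, denominator = -12 + j190.
|G(j10)| = |27 + j30| / |-12 + j190| = 40.361 / 190.38 ≈ 0.2120.

|G(j10)| ≈ 0.2120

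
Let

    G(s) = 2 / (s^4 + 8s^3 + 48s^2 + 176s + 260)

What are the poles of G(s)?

s = -3 + j, -3 - j, -1 + 5j, -1 - 5j

The poles are the roots of the denominator s^4 + 8s^3 + 48s^2 + 176s + 260 = 0.
No real roots exist; factor into two real quadratics: (s^2 + 6s + 10)(s^2 + 2s + 26) = 0.
Each quadratic gives a conjugate pair via the quadratic formula.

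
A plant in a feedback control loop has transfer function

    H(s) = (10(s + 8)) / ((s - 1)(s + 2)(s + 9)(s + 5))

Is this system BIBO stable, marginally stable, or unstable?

The poles can be read from the denominator factors: s = 1, -2, -9, -5.
Since the pole(s) at s = 1 lie in the right half-plane, the system is unstable.

unstable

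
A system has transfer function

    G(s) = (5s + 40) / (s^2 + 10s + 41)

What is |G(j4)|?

|G(j4)| ≈ 0.9481

Substitute s = j4: numerator = 40 + j20, denominator = 25 + j40.
|G(j4)| = |40 + j20| / |25 + j40| = 44.721 / 47.170 ≈ 0.9481.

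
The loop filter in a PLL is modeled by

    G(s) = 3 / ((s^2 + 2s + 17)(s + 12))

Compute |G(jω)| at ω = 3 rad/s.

Substitute s = j3: numerator = 3, denominator = 78 + j96.
|G(j3)| = |3| / |78 + j96| = 3 / 123.69 ≈ 0.02425.

|G(j3)| ≈ 0.02425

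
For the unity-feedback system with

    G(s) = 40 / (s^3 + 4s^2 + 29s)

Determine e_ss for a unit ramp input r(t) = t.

G(s) has one pole at the origin.
This is a Type 1 system. Kv = lim_{s→0} s·G(s) = 40/29.
e_ss = 1/Kv = 1/(40/29) = 29/40 ≈ 0.7250.

e_ss = 0.7250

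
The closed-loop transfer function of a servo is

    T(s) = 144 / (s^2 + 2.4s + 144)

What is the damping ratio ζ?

ζ = 0.1

Compare the denominator to the standard form s^2 + 2ζωₙs + ωₙ².
ωₙ² = 144, so ωₙ = 12 rad/s.
2ζωₙ = 2.4, so ζ = 2.4/(2·12) = 0.1.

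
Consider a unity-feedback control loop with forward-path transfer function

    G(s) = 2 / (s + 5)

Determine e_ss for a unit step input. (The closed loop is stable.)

e_ss = 0.7143

G(s) has no poles at the origin.
This is a Type 0 system. Kp = lim_{s→0} G(s) = 2/5.
e_ss = 1/(1 + Kp) = 1/(1 + 2/5) = 5/7 ≈ 0.7143.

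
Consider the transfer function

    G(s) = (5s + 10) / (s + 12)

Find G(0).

Set s = 0: G(0) = (10) / (12) = 5/6.

G(0) = 5/6 ≈ 0.8333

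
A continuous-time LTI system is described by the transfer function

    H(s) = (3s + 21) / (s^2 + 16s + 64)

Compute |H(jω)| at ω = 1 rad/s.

|H(j1)| ≈ 0.3264

Substitute s = j1: numerator = 21 + j3, denominator = 63 + j16.
|H(j1)| = |21 + j3| / |63 + j16| = 21.213 / 65 ≈ 0.3264.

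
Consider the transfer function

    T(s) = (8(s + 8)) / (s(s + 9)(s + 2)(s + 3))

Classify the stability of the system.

The poles can be read from the denominator factors: s = 0, -9, -2, -3.
Since the simple pole(s) at s = 0 lie on the jω-axis with none in the right half-plane, the system is marginally stable.

marginally stable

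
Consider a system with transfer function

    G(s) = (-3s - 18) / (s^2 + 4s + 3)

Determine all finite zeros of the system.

Set the numerator to zero: -3s - 18 = 0, i.e. -3·(s + 6) = 0.
So s = -6.

s = -6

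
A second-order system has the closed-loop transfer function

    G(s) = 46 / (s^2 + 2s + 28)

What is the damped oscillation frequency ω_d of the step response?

ω_d ≈ 5.196 rad/s

Comparing s^2 + 2s + 28 to s^2 + 2ζωₙs + ωₙ²: ωₙ = √28 ≈ 5.292 rad/s and ζ = 2/(2·√28) ≈ 0.1890.
ζωₙ = 2/2 = 1, so ω_d = ωₙ√(1−ζ²) = √(ωₙ² − (ζωₙ)²) = √(28 − 1²) = √27 ≈ 5.196 rad/s.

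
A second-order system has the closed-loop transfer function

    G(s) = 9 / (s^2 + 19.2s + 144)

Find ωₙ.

Compare the denominator to the standard form s^2 + 2ζωₙs + ωₙ².
ωₙ² = 144, so ωₙ = 12 rad/s.

ωₙ = 12 rad/s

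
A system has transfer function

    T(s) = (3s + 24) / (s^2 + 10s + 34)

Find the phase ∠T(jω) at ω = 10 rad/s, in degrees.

∠T(j10) ≈ -72.08°

At s = j10: numerator = 24 + j30, denominator = -66 + j100.
∠T = ∠num − ∠den = 51.340° − (123.42°) = -72.08°.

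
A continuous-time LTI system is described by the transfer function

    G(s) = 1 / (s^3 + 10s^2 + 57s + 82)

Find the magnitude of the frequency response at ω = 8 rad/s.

Substitute s = j8: numerator = 1, denominator = -558 - j56.
|G(j8)| = |1| / |-558 - j56| = 1 / 560.80 ≈ 0.001783.

|G(j8)| ≈ 0.001783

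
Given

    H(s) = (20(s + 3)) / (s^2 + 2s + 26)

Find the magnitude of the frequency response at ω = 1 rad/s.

Substitute s = j1: numerator = 60 + j20, denominator = 25 + j2.
|H(j1)| = |60 + j20| / |25 + j2| = 63.246 / 25.080 ≈ 2.522.

|H(j1)| ≈ 2.522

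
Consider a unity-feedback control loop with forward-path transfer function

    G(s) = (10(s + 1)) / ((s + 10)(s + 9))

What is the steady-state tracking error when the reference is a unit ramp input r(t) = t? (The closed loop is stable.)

e_ss = ∞

G(s) has no poles at the origin.
This is a Type 0 system; Kv = lim_{s→0} s·G(s) = 0, so the steady-state error for a ramp input is infinite.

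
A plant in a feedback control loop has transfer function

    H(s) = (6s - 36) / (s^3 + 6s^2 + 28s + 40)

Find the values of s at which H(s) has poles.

s = -2 + 4j, -2 - 4j, -2

The poles are the roots of the denominator s^3 + 6s^2 + 28s + 40 = 0.
Trying s = -2: the polynomial evaluates to 0, so (s + 2) is a factor.
Dividing out leaves s^2 + 4s + 20 = 0.
The quadratic formula then gives s = -2 ± 4j.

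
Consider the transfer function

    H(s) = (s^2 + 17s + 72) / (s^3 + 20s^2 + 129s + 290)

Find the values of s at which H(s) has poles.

s = -5 + 2j, -5 - 2j, -10

The poles are the roots of the denominator s^3 + 20s^2 + 129s + 290 = 0.
Trying s = -10: the polynomial evaluates to 0, so (s + 10) is a factor.
Dividing out leaves s^2 + 10s + 29 = 0.
The quadratic formula then gives s = -5 ± 2j.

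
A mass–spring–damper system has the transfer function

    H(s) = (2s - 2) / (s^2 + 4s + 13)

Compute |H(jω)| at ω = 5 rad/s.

Substitute s = j5: numerator = -2 + j10, denominator = -12 + j20.
|H(j5)| = |-2 + j10| / |-12 + j20| = 10.198 / 23.324 ≈ 0.4372.

|H(j5)| ≈ 0.4372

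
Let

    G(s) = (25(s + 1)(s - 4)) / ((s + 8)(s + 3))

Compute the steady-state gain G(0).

At s = 0 each factor (s + a) contributes a and each (s^2 + bs + c) contributes c.
G(0) = 25·(1) · (-4) / ((8) · (3)) = -100/24 = -25/6.

G(0) = -25/6 ≈ -4.167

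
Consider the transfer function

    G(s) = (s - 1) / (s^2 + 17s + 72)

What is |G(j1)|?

Substitute s = j1: numerator = -1 + j1, denominator = 71 + j17.
|G(j1)| = |-1 + j1| / |71 + j17| = 1.4142 / 73.007 ≈ 0.01937.

|G(j1)| ≈ 0.01937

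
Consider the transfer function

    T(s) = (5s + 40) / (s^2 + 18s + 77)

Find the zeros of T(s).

s = -8

Set the numerator to zero: 5s + 40 = 0, i.e. 5·(s + 8) = 0.
So s = -8.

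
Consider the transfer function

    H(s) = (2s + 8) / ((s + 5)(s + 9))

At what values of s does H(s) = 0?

s = -4

Set the numerator to zero: 2s + 8 = 0, i.e. 2·(s + 4) = 0.
So s = -4.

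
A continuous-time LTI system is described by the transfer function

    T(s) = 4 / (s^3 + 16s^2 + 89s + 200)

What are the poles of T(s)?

s = -4 ± 3j, -8

The poles are the roots of the denominator s^3 + 16s^2 + 89s + 200 = 0.
Trying s = -8: the polynomial evaluates to 0, so (s + 8) is a factor.
Dividing out leaves s^2 + 8s + 25 = 0.
The quadratic formula then gives s = -4 ± 3j.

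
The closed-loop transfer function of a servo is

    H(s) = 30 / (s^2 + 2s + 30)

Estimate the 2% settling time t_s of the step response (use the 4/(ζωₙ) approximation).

Comparing s^2 + 2s + 30 to s^2 + 2ζωₙs + ωₙ²: ωₙ = √30 ≈ 5.477 rad/s and ζ = 2/(2·√30) ≈ 0.1826.
ζωₙ = 2/2 = 1, so t_s ≈ 4/(ζωₙ) = 4/1 = 4 s.

t_s ≈ 4 s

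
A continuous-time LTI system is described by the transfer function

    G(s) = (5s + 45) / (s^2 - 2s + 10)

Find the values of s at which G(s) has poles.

The poles are the roots of the denominator s^2 - 2s + 10 = 0.
Using the quadratic formula: s = (2 ± √(-36))/2 = 1 ± 3j.

s = 1 ± 3j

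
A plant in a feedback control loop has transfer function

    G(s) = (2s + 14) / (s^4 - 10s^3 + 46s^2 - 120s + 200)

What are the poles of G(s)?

s = 4 + 2j, 4 - 2j, 1 + 3j, 1 - 3j

The poles are the roots of the denominator s^4 - 10s^3 + 46s^2 - 120s + 200 = 0.
No real roots exist; factor into two real quadratics: (s^2 - 8s + 20)(s^2 - 2s + 10) = 0.
Each quadratic gives a conjugate pair via the quadratic formula.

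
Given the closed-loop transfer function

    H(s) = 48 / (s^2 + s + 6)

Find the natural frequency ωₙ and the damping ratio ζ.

ωₙ ≈ 2.449 rad/s, ζ ≈ 0.2041

Compare the denominator to the standard form s^2 + 2ζωₙs + ωₙ².
ωₙ² = 6, so ωₙ = √6 ≈ 2.449 rad/s.
2ζωₙ = 1, so ζ = 1/(2·√6) ≈ 0.2041.
With ζ = 0.2041 the response is underdamped.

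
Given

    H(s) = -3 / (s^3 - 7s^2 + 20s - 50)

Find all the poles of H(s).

s = 1 + 3j, 1 - 3j, 5

The poles are the roots of the denominator s^3 - 7s^2 + 20s - 50 = 0.
Trying s = 5: the polynomial evaluates to 0, so (s - 5) is a factor.
Dividing out leaves s^2 - 2s + 10 = 0.
The quadratic formula then gives s = 1 ± 3j.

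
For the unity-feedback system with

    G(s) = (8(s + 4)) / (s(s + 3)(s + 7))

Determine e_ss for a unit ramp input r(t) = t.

e_ss = 0.6562

G(s) has one pole at the origin.
This is a Type 1 system. Kv = lim_{s→0} s·G(s) = 32/21.
e_ss = 1/Kv = 1/(32/21) = 21/32 ≈ 0.6562.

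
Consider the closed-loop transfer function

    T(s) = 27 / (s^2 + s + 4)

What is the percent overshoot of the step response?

%OS ≈ 44.4%

Comparing s^2 + s + 4 to s^2 + 2ζωₙs + ωₙ²: ωₙ = 2 rad/s and ζ = 1/(2·2) = 0.25.
%OS = 100·exp(−πζ/√(1−ζ²)) = 100·exp(−π·0.25/√(1−0.25²)) ≈ 44.4%.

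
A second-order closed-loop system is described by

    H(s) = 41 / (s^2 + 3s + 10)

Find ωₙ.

ωₙ ≈ 3.162 rad/s

Compare the denominator to the standard form s^2 + 2ζωₙs + ωₙ².
ωₙ² = 10, so ωₙ = √10 ≈ 3.162 rad/s.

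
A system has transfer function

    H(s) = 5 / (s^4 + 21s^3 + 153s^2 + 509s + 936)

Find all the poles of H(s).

s = -2 ± 3j, -8, -9

The poles are the roots of the denominator s^4 + 21s^3 + 153s^2 + 509s + 936 = 0.
Trying s = -8: the polynomial evaluates to 0, so (s + 8) is a factor.
Dividing out leaves s^3 + 13s^2 + 49s + 117 = 0.
This factors further as (s^2 + 4s + 13)(s + 9) = 0.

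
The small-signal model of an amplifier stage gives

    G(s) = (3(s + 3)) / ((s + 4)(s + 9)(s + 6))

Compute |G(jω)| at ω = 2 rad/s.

|G(j2)| ≈ 0.04148

Substitute s = j2: numerator = 9 + j6, denominator = 140 + j220.
|G(j2)| = |9 + j6| / |140 + j220| = 10.817 / 260.77 ≈ 0.04148.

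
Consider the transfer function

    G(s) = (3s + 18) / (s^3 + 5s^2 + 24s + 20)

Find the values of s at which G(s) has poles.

The poles are the roots of the denominator s^3 + 5s^2 + 24s + 20 = 0.
Trying s = -1: the polynomial evaluates to 0, so (s + 1) is a factor.
Dividing out leaves s^2 + 4s + 20 = 0.
The quadratic formula then gives s = -2 ± 4j.

s = -2 + 4j, -2 - 4j, -1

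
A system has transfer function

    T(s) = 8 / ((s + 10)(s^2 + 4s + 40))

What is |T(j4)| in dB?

Substitute s = j4: numerator = 8, denominator = 176 + j256.
|T(j4)| = |8| / |176 + j256| = 8 / 310.66 ≈ 0.02575.
In decibels: 20·log₁₀(0.02575) ≈ -31.8 dB.

|T(j4)|_dB ≈ -31.8 dB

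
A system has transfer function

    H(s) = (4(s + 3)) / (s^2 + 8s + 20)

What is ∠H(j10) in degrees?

∠H(j10) ≈ -61.70°

At s = j10: numerator = 12 + j40, denominator = -80 + j80.
∠H = ∠num − ∠den = 73.301° − (135°) = -61.70°.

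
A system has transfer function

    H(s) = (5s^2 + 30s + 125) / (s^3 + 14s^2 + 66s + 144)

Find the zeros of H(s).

Set the numerator to zero: 5s^2 + 30s + 125 = 0, i.e. 5·(s^2 + 6s + 25) = 0.
Factoring: (s^2 + 6s + 25) = 0.

s = -3 + 4j, -3 - 4j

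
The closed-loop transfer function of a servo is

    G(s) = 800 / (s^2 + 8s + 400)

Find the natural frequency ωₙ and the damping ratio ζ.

ωₙ = 20 rad/s, ζ = 0.2

Compare the denominator to the standard form s^2 + 2ζωₙs + ωₙ².
ωₙ² = 400, so ωₙ = 20 rad/s.
2ζωₙ = 8, so ζ = 8/(2·20) = 0.2.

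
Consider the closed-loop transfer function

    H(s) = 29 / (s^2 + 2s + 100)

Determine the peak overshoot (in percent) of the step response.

Comparing s^2 + 2s + 100 to s^2 + 2ζωₙs + ωₙ²: ωₙ = 10 rad/s and ζ = 2/(2·10) = 0.1.
%OS = 100·exp(−πζ/√(1−ζ²)) = 100·exp(−π·0.1/√(1−0.1²)) ≈ 72.9%.

%OS ≈ 72.9%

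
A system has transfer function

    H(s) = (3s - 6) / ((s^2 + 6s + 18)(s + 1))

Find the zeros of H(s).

s = 2

Set the numerator to zero: 3s - 6 = 0, i.e. 3·(s - 2) = 0.
So s = 2.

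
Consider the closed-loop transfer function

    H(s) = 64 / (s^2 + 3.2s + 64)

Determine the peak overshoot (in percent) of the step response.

%OS ≈ 52.7%

Comparing s^2 + 3.2s + 64 to s^2 + 2ζωₙs + ωₙ²: ωₙ = 8 rad/s and ζ = 3.2/(2·8) = 0.2.
%OS = 100·exp(−πζ/√(1−ζ²)) = 100·exp(−π·0.2/√(1−0.2²)) ≈ 52.7%.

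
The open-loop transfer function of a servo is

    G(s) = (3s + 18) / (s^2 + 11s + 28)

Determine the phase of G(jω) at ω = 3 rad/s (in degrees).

∠G(j3) ≈ -33.50°

At s = j3: numerator = 18 + j9, denominator = 19 + j33.
∠G = ∠num − ∠den = 26.565° − (60.068°) = -33.50°.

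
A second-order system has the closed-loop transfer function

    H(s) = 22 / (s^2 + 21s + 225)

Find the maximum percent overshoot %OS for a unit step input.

%OS ≈ 4.60%

Comparing s^2 + 21s + 225 to s^2 + 2ζωₙs + ωₙ²: ωₙ = 15 rad/s and ζ = 21/(2·15) = 0.7.
%OS = 100·exp(−πζ/√(1−ζ²)) = 100·exp(−π·0.7/√(1−0.7²)) ≈ 4.60%.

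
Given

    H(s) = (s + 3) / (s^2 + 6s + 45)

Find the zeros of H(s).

Set the numerator to zero: s + 3 = 0.
So s = -3.

s = -3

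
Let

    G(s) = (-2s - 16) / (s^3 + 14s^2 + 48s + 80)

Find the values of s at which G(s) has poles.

The poles are the roots of the denominator s^3 + 14s^2 + 48s + 80 = 0.
Trying s = -10: the polynomial evaluates to 0, so (s + 10) is a factor.
Dividing out leaves s^2 + 4s + 8 = 0.
The quadratic formula then gives s = -2 ± 2j.

s = -2 + 2j, -2 - 2j, -10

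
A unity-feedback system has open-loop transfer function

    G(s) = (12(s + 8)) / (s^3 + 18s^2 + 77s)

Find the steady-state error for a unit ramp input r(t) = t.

G(s) has one pole at the origin.
This is a Type 1 system. Kv = lim_{s→0} s·G(s) = 96/77.
e_ss = 1/Kv = 1/(96/77) = 77/96 ≈ 0.8021.

e_ss = 0.8021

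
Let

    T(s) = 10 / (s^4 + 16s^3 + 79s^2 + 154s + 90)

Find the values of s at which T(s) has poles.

The poles are the roots of the denominator s^4 + 16s^3 + 79s^2 + 154s + 90 = 0.
Trying s = -9: the polynomial evaluates to 0, so (s + 9) is a factor.
Dividing out leaves s^3 + 7s^2 + 16s + 10 = 0.
This factors further as (s^2 + 6s + 10)(s + 1) = 0.

s = -3 ± j, -9, -1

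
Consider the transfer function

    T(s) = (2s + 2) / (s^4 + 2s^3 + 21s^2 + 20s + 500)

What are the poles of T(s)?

s = -3 + 4j, -3 - 4j, 2 + 4j, 2 - 4j

The poles are the roots of the denominator s^4 + 2s^3 + 21s^2 + 20s + 500 = 0.
No real roots exist; factor into two real quadratics: (s^2 + 6s + 25)(s^2 - 4s + 20) = 0.
Each quadratic gives a conjugate pair via the quadratic formula.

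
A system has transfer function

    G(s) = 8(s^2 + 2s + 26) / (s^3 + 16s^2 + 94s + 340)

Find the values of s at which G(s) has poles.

The poles are the roots of the denominator s^3 + 16s^2 + 94s + 340 = 0.
Trying s = -10: the polynomial evaluates to 0, so (s + 10) is a factor.
Dividing out leaves s^2 + 6s + 34 = 0.
The quadratic formula then gives s = -3 ± 5j.

s = -3 + 5j, -3 - 5j, -10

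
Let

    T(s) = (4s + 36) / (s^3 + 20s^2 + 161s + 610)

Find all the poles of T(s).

The poles are the roots of the denominator s^3 + 20s^2 + 161s + 610 = 0.
Trying s = -10: the polynomial evaluates to 0, so (s + 10) is a factor.
Dividing out leaves s^2 + 10s + 61 = 0.
The quadratic formula then gives s = -5 ± 6j.

s = -5 ± 6j, -10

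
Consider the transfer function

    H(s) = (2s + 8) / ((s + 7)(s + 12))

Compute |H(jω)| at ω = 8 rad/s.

|H(j8)| ≈ 0.1167

Substitute s = j8: numerator = 8 + j16, denominator = 20 + j152.
|H(j8)| = |8 + j16| / |20 + j152| = 17.889 / 153.31 ≈ 0.1167.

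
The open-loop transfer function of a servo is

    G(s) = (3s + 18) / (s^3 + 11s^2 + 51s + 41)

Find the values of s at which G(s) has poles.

The poles are the roots of the denominator s^3 + 11s^2 + 51s + 41 = 0.
Trying s = -1: the polynomial evaluates to 0, so (s + 1) is a factor.
Dividing out leaves s^2 + 10s + 41 = 0.
The quadratic formula then gives s = -5 ± 4j.

s = -5 + 4j, -5 - 4j, -1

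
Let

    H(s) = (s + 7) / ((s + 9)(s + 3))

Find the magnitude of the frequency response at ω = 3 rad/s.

|H(j3)| ≈ 0.1892

Substitute s = j3: numerator = 7 + j3, denominator = 18 + j36.
|H(j3)| = |7 + j3| / |18 + j36| = 7.6158 / 40.249 ≈ 0.1892.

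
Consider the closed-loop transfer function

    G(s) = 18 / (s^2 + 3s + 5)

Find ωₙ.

ωₙ ≈ 2.236 rad/s

Compare the denominator to the standard form s^2 + 2ζωₙs + ωₙ².
ωₙ² = 5, so ωₙ = √5 ≈ 2.236 rad/s.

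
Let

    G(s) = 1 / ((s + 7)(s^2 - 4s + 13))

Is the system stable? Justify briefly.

The poles can be read from the denominator factors: s = -7, 2 + 3j, 2 - 3j.
Since the pole(s) at s = 2 + 3j, 2 - 3j lie in the right half-plane, the system is unstable.

unstable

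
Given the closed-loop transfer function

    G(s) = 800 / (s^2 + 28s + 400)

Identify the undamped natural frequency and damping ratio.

Compare the denominator to the standard form s^2 + 2ζωₙs + ωₙ².
ωₙ² = 400, so ωₙ = 20 rad/s.
2ζωₙ = 28, so ζ = 28/(2·20) = 0.7.
With ζ = 0.7 the response is underdamped.

ωₙ = 20 rad/s, ζ = 0.7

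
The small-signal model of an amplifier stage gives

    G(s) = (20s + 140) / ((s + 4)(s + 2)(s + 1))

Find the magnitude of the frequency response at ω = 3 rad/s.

|G(j3)| ≈ 2.672

Substitute s = j3: numerator = 140 + j60, denominator = -55 + j15.
|G(j3)| = |140 + j60| / |-55 + j15| = 152.32 / 57.009 ≈ 2.672.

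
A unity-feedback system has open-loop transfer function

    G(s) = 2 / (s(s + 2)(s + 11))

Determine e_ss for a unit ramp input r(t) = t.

G(s) has one pole at the origin.
This is a Type 1 system. Kv = lim_{s→0} s·G(s) = 2/22 = 1/11.
e_ss = 1/Kv = 1/(1/11) = 11.

e_ss = 11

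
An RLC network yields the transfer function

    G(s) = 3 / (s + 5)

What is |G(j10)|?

Substitute s = j10: numerator = 3, denominator = 5 + j10.
|G(j10)| = |3| / |5 + j10| = 3 / 11.180 ≈ 0.2683.

|G(j10)| ≈ 0.2683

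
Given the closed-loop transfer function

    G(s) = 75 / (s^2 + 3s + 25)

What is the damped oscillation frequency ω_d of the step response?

Comparing s^2 + 3s + 25 to s^2 + 2ζωₙs + ωₙ²: ωₙ = 5 rad/s and ζ = 3/(2·5) = 0.3.
ζωₙ = 3/2 = 1.5, so ω_d = ωₙ√(1−ζ²) = √(ωₙ² − (ζωₙ)²) = √(25 − 1.5²) = √22.75 ≈ 4.770 rad/s.

ω_d ≈ 4.770 rad/s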